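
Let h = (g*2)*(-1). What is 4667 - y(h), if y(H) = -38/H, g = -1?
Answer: 4686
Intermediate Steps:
h = 2 (h = -1*2*(-1) = -2*(-1) = 2)
4667 - y(h) = 4667 - (-38)/2 = 4667 - 1*(-19) = 4667 + 19 = 4686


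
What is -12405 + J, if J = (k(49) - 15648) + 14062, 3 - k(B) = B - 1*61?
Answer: -13976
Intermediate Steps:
k(B) = 64 - B (k(B) = 3 - (B - 1*61) = 3 - (B - 61) = 3 - (-61 + B) = 3 + (61 - B) = 64 - B)
J = -1571 (J = ((64 - 1*49) - 15648) + 14062 = ((64 - 49) - 15648) + 14062 = (15 - 15648) + 14062 = -15633 + 14062 = -1571)
-12405 + J = -12405 - 1571 = -13976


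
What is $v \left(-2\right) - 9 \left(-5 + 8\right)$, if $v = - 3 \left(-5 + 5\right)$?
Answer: $-27$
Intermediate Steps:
$v = 0$ ($v = \left(-3\right) 0 = 0$)
$v \left(-2\right) - 9 \left(-5 + 8\right) = 0 \left(-2\right) - 9 \left(-5 + 8\right) = 0 - 27 = -27$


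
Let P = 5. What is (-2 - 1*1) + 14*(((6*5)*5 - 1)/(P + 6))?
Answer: 2053/11 ≈ 186.64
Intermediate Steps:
(-2 - 1*1) + 14*(((6*5)*5 - 1)/(P + 6)) = (-2 - 1*1) + 14*(((6*5)*5 - 1)/(5 + 6)) = (-2 - 1) + 14*((30*5 - 1)/11) = -3 + 14*((150 - 1)*(1/11)) = -3 + 14*(149*(1/11)) = -3 + 14*(149/11) = -3 + 2086/11 = 2053/11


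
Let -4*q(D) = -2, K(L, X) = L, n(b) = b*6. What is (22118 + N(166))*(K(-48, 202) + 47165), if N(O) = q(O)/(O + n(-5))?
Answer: 283460442349/272 ≈ 1.0421e+9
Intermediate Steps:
n(b) = 6*b
q(D) = ½ (q(D) = -¼*(-2) = ½)
N(O) = 1/(2*(-30 + O)) (N(O) = (½)/(O + 6*(-5)) = (½)/(O - 30) = (½)/(-30 + O) = 1/(2*(-30 + O)))
(22118 + N(166))*(K(-48, 202) + 47165) = (22118 + 1/(2*(-30 + 166)))*(-48 + 47165) = (22118 + (½)/136)*47117 = (22118 + (½)*(1/136))*47117 = (22118 + 1/272)*47117 = (6016097/272)*47117 = 283460442349/272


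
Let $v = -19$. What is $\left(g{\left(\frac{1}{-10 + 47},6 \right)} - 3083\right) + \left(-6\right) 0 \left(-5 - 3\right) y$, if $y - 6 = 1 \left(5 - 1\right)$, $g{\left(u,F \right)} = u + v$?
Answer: $- \frac{114773}{37} \approx -3102.0$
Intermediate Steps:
$g{\left(u,F \right)} = -19 + u$ ($g{\left(u,F \right)} = u - 19 = -19 + u$)
$y = 10$ ($y = 6 + 1 \left(5 - 1\right) = 6 + 1 \cdot 4 = 6 + 4 = 10$)
$\left(g{\left(\frac{1}{-10 + 47},6 \right)} - 3083\right) + \left(-6\right) 0 \left(-5 - 3\right) y = \left(\left(-19 + \frac{1}{-10 + 47}\right) - 3083\right) + \left(-6\right) 0 \left(-5 - 3\right) 10 = \left(\left(-19 + \frac{1}{37}\right) - 3083\right) + 0 \left(\left(-8\right) 10\right) = \left(\left(-19 + \frac{1}{37}\right) - 3083\right) + 0 \left(-80\right) = \left(- \frac{702}{37} - 3083\right) + 0 = - \frac{114773}{37} + 0 = - \frac{114773}{37}$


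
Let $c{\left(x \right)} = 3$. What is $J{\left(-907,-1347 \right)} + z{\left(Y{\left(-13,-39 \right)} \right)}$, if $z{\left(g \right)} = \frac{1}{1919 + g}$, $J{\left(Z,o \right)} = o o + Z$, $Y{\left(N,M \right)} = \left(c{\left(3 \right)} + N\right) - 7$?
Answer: $\frac{3449280805}{1902} \approx 1.8135 \cdot 10^{6}$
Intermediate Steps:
$Y{\left(N,M \right)} = -4 + N$ ($Y{\left(N,M \right)} = \left(3 + N\right) - 7 = -4 + N$)
$J{\left(Z,o \right)} = Z + o^{2}$ ($J{\left(Z,o \right)} = o^{2} + Z = Z + o^{2}$)
$J{\left(-907,-1347 \right)} + z{\left(Y{\left(-13,-39 \right)} \right)} = \left(-907 + \left(-1347\right)^{2}\right) + \frac{1}{1919 - 17} = \left(-907 + 1814409\right) + \frac{1}{1919 - 17} = 1813502 + \frac{1}{1902} = \frac{3449280805}{1902}$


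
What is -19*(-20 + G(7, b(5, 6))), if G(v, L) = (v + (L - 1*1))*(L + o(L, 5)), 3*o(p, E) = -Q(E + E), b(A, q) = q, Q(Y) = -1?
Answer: -1064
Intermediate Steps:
o(p, E) = ⅓ (o(p, E) = (-1*(-1))/3 = (⅓)*1 = ⅓)
G(v, L) = (⅓ + L)*(-1 + L + v) (G(v, L) = (v + (L - 1*1))*(L + ⅓) = (v + (L - 1))*(⅓ + L) = (v + (-1 + L))*(⅓ + L) = (-1 + L + v)*(⅓ + L) = (⅓ + L)*(-1 + L + v))
-19*(-20 + G(7, b(5, 6))) = -19*(-20 + (-⅓ + 6² - ⅔*6 + (⅓)*7 + 6*7)) = -19*(-20 + (-⅓ + 36 - 4 + 7/3 + 42)) = -19*(-20 + 76) = -19*56 = -1064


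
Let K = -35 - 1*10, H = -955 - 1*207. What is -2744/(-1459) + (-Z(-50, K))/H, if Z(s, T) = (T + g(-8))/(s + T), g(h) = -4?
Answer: 43283093/23008430 ≈ 1.8812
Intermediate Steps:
H = -1162 (H = -955 - 207 = -1162)
K = -45 (K = -35 - 10 = -45)
Z(s, T) = (-4 + T)/(T + s) (Z(s, T) = (T - 4)/(s + T) = (-4 + T)/(T + s))
-2744/(-1459) + (-Z(-50, K))/H = -2744/(-1459) - (-4 - 45)/(-45 - 50)/(-1162) = -2744*(-1/1459) - (-49)/(-95)*(-1/1162) = 2744/1459 - (-1)*(-49)/95*(-1/1162) = 2744/1459 - 1*49/95*(-1/1162) = 2744/1459 - 49/95*(-1/1162) = 2744/1459 + 7/15770 = 43283093/23008430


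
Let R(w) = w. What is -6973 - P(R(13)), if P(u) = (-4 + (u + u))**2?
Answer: -7457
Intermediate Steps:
P(u) = (-4 + 2*u)**2
-6973 - P(R(13)) = -6973 - 4*(-2 + 13)**2 = -6973 - 4*11**2 = -6973 - 4*121 = -6973 - 1*484 = -6973 - 484 = -7457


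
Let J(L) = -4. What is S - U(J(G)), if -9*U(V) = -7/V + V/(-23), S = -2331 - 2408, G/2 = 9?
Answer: -1307905/276 ≈ -4738.8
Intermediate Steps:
G = 18 (G = 2*9 = 18)
S = -4739
U(V) = V/207 + 7/(9*V) (U(V) = -(-7/V + V/(-23))/9 = -(-7/V + V*(-1/23))/9 = -(-7/V - V/23)/9 = V/207 + 7/(9*V))
S - U(J(G)) = -4739 - (161 + (-4)²)/(207*(-4)) = -4739 - (-1)*(161 + 16)/(207*4) = -4739 - (-1)*177/(207*4) = -4739 - 1*(-59/276) = -4739 + 59/276 = -1307905/276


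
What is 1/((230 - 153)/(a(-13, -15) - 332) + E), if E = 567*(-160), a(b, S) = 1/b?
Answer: -4317/391639241 ≈ -1.1023e-5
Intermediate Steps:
E = -90720
1/((230 - 153)/(a(-13, -15) - 332) + E) = 1/((230 - 153)/(1/(-13) - 332) - 90720) = 1/(77/(-1/13 - 332) - 90720) = 1/(77/(-4317/13) - 90720) = 1/(77*(-13/4317) - 90720) = 1/(-1001/4317 - 90720) = 1/(-391639241/4317) = -4317/391639241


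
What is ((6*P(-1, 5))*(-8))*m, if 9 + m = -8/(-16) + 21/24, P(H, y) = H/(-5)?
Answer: 366/5 ≈ 73.200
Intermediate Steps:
P(H, y) = -H/5 (P(H, y) = H*(-⅕) = -H/5)
m = -61/8 (m = -9 + (-8/(-16) + 21/24) = -9 + (-8*(-1/16) + 21*(1/24)) = -9 + (½ + 7/8) = -9 + 11/8 = -61/8 ≈ -7.6250)
((6*P(-1, 5))*(-8))*m = ((6*(-⅕*(-1)))*(-8))*(-61/8) = ((6*(⅕))*(-8))*(-61/8) = ((6/5)*(-8))*(-61/8) = -48/5*(-61/8) = 366/5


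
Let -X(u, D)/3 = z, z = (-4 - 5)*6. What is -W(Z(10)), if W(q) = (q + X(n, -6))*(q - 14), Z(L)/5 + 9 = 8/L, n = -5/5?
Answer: 6655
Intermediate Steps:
z = -54 (z = -9*6 = -54)
n = -1 (n = -5*⅕ = -1)
X(u, D) = 162 (X(u, D) = -3*(-54) = 162)
Z(L) = -45 + 40/L (Z(L) = -45 + 5*(8/L) = -45 + 40/L)
W(q) = (-14 + q)*(162 + q) (W(q) = (q + 162)*(q - 14) = (162 + q)*(-14 + q) = (-14 + q)*(162 + q))
-W(Z(10)) = -(-2268 + (-45 + 40/10)² + 148*(-45 + 40/10)) = -(-2268 + (-45 + 40*(⅒))² + 148*(-45 + 40*(⅒))) = -(-2268 + (-45 + 4)² + 148*(-45 + 4)) = -(-2268 + (-41)² + 148*(-41)) = -(-2268 + 1681 - 6068) = -1*(-6655) = 6655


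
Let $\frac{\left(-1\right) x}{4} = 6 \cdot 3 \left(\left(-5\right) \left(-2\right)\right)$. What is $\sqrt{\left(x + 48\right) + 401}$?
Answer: $i \sqrt{271} \approx 16.462 i$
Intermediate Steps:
$x = -720$ ($x = - 4 \cdot 6 \cdot 3 \left(\left(-5\right) \left(-2\right)\right) = - 4 \cdot 18 \cdot 10 = \left(-4\right) 180 = -720$)
$\sqrt{\left(x + 48\right) + 401} = \sqrt{\left(-720 + 48\right) + 401} = \sqrt{-672 + 401} = \sqrt{-271} = i \sqrt{271}$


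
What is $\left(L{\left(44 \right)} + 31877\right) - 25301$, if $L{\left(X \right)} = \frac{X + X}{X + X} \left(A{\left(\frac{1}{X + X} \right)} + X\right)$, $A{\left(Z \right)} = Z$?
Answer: $\frac{582561}{88} \approx 6620.0$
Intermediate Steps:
$L{\left(X \right)} = X + \frac{1}{2 X}$ ($L{\left(X \right)} = \frac{X + X}{X + X} \left(\frac{1}{X + X} + X\right) = \frac{2 X}{2 X} \left(\frac{1}{2 X} + X\right) = 2 X \frac{1}{2 X} \left(\frac{1}{2 X} + X\right) = 1 \left(X + \frac{1}{2 X}\right) = X + \frac{1}{2 X}$)
$\left(L{\left(44 \right)} + 31877\right) - 25301 = \left(\left(44 + \frac{1}{2 \cdot 44}\right) + 31877\right) - 25301 = \left(\left(44 + \frac{1}{2} \cdot \frac{1}{44}\right) + 31877\right) - 25301 = \left(\left(44 + \frac{1}{88}\right) + 31877\right) - 25301 = \left(\frac{3873}{88} + 31877\right) - 25301 = \frac{2809049}{88} - 25301 = \frac{582561}{88}$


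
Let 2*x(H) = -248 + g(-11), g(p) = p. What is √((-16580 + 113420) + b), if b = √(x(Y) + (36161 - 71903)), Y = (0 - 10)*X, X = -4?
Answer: √(387360 + 2*I*√143486)/2 ≈ 311.19 + 0.30431*I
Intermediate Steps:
Y = 40 (Y = (0 - 10)*(-4) = -10*(-4) = 40)
x(H) = -259/2 (x(H) = (-248 - 11)/2 = (½)*(-259) = -259/2)
b = I*√143486/2 (b = √(-259/2 + (36161 - 71903)) = √(-259/2 - 35742) = √(-71743/2) = I*√143486/2 ≈ 189.4*I)
√((-16580 + 113420) + b) = √((-16580 + 113420) + I*√143486/2) = √(96840 + I*√143486/2)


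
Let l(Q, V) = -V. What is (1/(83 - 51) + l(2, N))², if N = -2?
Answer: 4225/1024 ≈ 4.1260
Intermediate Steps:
(1/(83 - 51) + l(2, N))² = (1/(83 - 51) - 1*(-2))² = (1/32 + 2)² = (65/32)² = 4225/1024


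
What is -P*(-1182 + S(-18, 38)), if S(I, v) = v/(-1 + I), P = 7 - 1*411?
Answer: -478336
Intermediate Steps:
P = -404 (P = 7 - 411 = -404)
S(I, v) = v/(-1 + I)
-P*(-1182 + S(-18, 38)) = -(-404)*(-1182 + 38/(-1 - 18)) = -(-404)*(-1182 + 38/(-19)) = -(-404)*(-1182 + 38*(-1/19)) = -(-404)*(-1182 - 2) = -(-404)*(-1184) = -1*478336 = -478336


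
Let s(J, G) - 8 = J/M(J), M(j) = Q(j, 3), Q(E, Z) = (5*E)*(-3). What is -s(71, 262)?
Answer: -119/15 ≈ -7.9333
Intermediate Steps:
Q(E, Z) = -15*E
M(j) = -15*j
s(J, G) = 119/15 (s(J, G) = 8 + J/((-15*J)) = 8 + J*(-1/(15*J)) = 8 - 1/15 = 119/15)
-s(71, 262) = -1*119/15 = -119/15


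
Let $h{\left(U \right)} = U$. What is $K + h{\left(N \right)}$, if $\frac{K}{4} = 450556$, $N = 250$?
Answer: $1802474$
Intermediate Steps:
$K = 1802224$ ($K = 4 \cdot 450556 = 1802224$)
$K + h{\left(N \right)} = 1802224 + 250 = 1802474$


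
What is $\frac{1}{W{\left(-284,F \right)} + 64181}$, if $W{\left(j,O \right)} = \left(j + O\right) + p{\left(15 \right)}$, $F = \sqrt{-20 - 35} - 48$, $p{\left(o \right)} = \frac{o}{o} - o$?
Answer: $\frac{12767}{814981456} - \frac{i \sqrt{55}}{4074907280} \approx 1.5665 \cdot 10^{-5} - 1.82 \cdot 10^{-9} i$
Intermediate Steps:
$p{\left(o \right)} = 1 - o$
$F = -48 + i \sqrt{55}$ ($F = \sqrt{-55} - 48 = i \sqrt{55} - 48 = -48 + i \sqrt{55} \approx -48.0 + 7.4162 i$)
$W{\left(j,O \right)} = -14 + O + j$ ($W{\left(j,O \right)} = \left(j + O\right) + \left(1 - 15\right) = \left(O + j\right) + \left(1 - 15\right) = \left(O + j\right) - 14 = -14 + O + j$)
$\frac{1}{W{\left(-284,F \right)} + 64181} = \frac{1}{\left(-14 - \left(48 - i \sqrt{55}\right) - 284\right) + 64181} = \frac{1}{\left(-346 + i \sqrt{55}\right) + 64181} = \frac{1}{63835 + i \sqrt{55}}$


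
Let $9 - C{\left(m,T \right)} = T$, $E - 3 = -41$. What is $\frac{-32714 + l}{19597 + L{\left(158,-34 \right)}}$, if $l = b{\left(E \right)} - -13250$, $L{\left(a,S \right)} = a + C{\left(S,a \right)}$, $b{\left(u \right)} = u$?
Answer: $- \frac{9751}{9803} \approx -0.9947$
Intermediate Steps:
$E = -38$ ($E = 3 - 41 = -38$)
$C{\left(m,T \right)} = 9 - T$
$L{\left(a,S \right)} = 9$ ($L{\left(a,S \right)} = a - \left(-9 + a\right) = 9$)
$l = 13212$ ($l = -38 - -13250 = -38 + 13250 = 13212$)
$\frac{-32714 + l}{19597 + L{\left(158,-34 \right)}} = \frac{-32714 + 13212}{19597 + 9} = - \frac{19502}{19606} = \left(-19502\right) \frac{1}{19606} = - \frac{9751}{9803}$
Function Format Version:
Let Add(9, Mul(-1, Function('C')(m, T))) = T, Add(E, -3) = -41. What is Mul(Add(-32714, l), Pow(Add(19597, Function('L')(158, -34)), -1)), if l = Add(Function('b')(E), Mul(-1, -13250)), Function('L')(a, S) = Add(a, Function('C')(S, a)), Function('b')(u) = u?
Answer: Rational(-9751, 9803) ≈ -0.99470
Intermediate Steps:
E = -38 (E = Add(3, -41) = -38)
Function('C')(m, T) = Add(9, Mul(-1, T))
Function('L')(a, S) = 9 (Function('L')(a, S) = Add(a, Add(9, Mul(-1, a))) = 9)
l = 13212 (l = Add(-38, Mul(-1, -13250)) = Add(-38, 13250) = 13212)
Mul(Add(-32714, l), Pow(Add(19597, Function('L')(158, -34)), -1)) = Mul(Add(-32714, 13212), Pow(Add(19597, 9), -1)) = Mul(-19502, Pow(19606, -1)) = Mul(-19502, Rational(1, 19606)) = Rational(-9751, 9803)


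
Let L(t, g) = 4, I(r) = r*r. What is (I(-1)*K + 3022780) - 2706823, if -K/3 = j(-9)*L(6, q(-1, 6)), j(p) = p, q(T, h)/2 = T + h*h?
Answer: 316065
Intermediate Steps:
I(r) = r**2
q(T, h) = 2*T + 2*h**2 (q(T, h) = 2*(T + h*h) = 2*(T + h**2) = 2*T + 2*h**2)
K = 108 (K = -(-27)*4 = -3*(-36) = 108)
(I(-1)*K + 3022780) - 2706823 = ((-1)**2*108 + 3022780) - 2706823 = (1*108 + 3022780) - 2706823 = (108 + 3022780) - 2706823 = 3022888 - 2706823 = 316065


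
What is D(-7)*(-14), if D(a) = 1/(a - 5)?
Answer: 7/6 ≈ 1.1667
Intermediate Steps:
D(a) = 1/(-5 + a)
D(-7)*(-14) = -14/(-5 - 7) = -14/(-12) = -1/12*(-14) = 7/6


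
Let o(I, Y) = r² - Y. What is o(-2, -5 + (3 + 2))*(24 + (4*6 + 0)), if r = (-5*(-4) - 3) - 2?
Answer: 10800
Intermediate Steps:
r = 15 (r = (20 - 3) - 2 = 17 - 2 = 15)
o(I, Y) = 225 - Y (o(I, Y) = 15² - Y = 225 - Y)
o(-2, -5 + (3 + 2))*(24 + (4*6 + 0)) = (225 - (-5 + (3 + 2)))*(24 + (4*6 + 0)) = (225 - (-5 + 5))*(24 + (24 + 0)) = (225 - 1*0)*(24 + 24) = (225 + 0)*48 = 225*48 = 10800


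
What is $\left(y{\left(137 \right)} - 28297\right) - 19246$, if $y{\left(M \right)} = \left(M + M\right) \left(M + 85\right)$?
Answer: $13285$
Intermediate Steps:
$y{\left(M \right)} = 2 M \left(85 + M\right)$
$\left(y{\left(137 \right)} - 28297\right) - 19246 = \left(2 \cdot 137 \left(85 + 137\right) - 28297\right) - 19246 = \left(2 \cdot 137 \cdot 222 - 28297\right) - 19246 = \left(60828 - 28297\right) - 19246 = 32531 - 19246 = 13285$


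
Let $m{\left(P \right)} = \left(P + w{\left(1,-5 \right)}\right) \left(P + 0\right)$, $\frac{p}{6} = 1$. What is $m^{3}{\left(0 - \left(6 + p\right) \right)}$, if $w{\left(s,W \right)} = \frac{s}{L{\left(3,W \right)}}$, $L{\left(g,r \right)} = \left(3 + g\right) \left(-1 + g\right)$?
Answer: $2924207$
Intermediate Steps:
$p = 6$ ($p = 6 \cdot 1 = 6$)
$L{\left(g,r \right)} = \left(-1 + g\right) \left(3 + g\right)$
$w{\left(s,W \right)} = \frac{s}{12}$ ($w{\left(s,W \right)} = \frac{s}{-3 + 3^{2} + 2 \cdot 3} = \frac{s}{-3 + 9 + 6} = \frac{s}{12}$)
$m{\left(P \right)} = P \left(\frac{1}{12} + P\right)$ ($m{\left(P \right)} = \left(P + \frac{1}{12} \cdot 1\right) \left(P + 0\right) = \left(P + \frac{1}{12}\right) P = \left(\frac{1}{12} + P\right) P = P \left(\frac{1}{12} + P\right)$)
$m^{3}{\left(0 - \left(6 + p\right) \right)} = \left(\left(0 - \left(6 + 6\right)\right) \left(\frac{1}{12} + \left(0 - \left(6 + 6\right)\right)\right)\right)^{3} = \left(\left(0 - 12\right) \left(\frac{1}{12} + \left(0 - 12\right)\right)\right)^{3} = \left(- 12 \left(\frac{1}{12} - 12\right)\right)^{3} = \left(\left(-12\right) \left(- \frac{143}{12}\right)\right)^{3} = 143^{3} = 2924207$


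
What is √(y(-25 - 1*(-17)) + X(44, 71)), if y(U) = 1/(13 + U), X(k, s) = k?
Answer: √1105/5 ≈ 6.6483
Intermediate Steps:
√(y(-25 - 1*(-17)) + X(44, 71)) = √(1/(13 + (-25 - 1*(-17))) + 44) = √(1/(13 + (-25 + 17)) + 44) = √(1/(13 - 8) + 44) = √(1/5 + 44) = √(⅕ + 44) = √(221/5) = √1105/5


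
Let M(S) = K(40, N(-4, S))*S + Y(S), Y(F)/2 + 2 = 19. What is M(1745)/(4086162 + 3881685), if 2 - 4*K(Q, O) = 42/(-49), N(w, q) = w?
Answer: 8963/55774929 ≈ 0.00016070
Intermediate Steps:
Y(F) = 34 (Y(F) = -4 + 2*19 = -4 + 38 = 34)
K(Q, O) = 5/7 (K(Q, O) = 1/2 - 21/(2*(-49)) = 1/2 - 21*(-1)/(2*49) = 1/2 - 1/4*(-6/7) = 1/2 + 3/14 = 5/7)
M(S) = 34 + 5*S/7 (M(S) = 5*S/7 + 34 = 34 + 5*S/7)
M(1745)/(4086162 + 3881685) = (34 + (5/7)*1745)/(4086162 + 3881685) = (34 + 8725/7)/7967847 = (8963/7)*(1/7967847) = 8963/55774929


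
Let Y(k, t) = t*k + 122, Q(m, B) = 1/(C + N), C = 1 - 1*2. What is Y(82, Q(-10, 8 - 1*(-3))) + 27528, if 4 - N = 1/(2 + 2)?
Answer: 304478/11 ≈ 27680.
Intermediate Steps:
C = -1 (C = 1 - 2 = -1)
N = 15/4 (N = 4 - 1/(2 + 2) = 4 - 1/4 = 4 - 1*¼ = 4 - ¼ = 15/4 ≈ 3.7500)
Q(m, B) = 4/11 (Q(m, B) = 1/(-1 + 15/4) = 1/(11/4) = 4/11)
Y(k, t) = 122 + k*t (Y(k, t) = k*t + 122 = 122 + k*t)
Y(82, Q(-10, 8 - 1*(-3))) + 27528 = (122 + 82*(4/11)) + 27528 = (122 + 328/11) + 27528 = 1670/11 + 27528 = 304478/11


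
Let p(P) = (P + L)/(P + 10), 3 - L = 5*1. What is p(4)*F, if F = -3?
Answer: -3/7 ≈ -0.42857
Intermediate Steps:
L = -2 (L = 3 - 5 = -2)
p(P) = (-2 + P)/(10 + P) (p(P) = (P - 2)/(P + 10) = (-2 + P)/(10 + P))
p(4)*F = ((-2 + 4)/(10 + 4))*(-3) = (2/14)*(-3) = ((1/14)*2)*(-3) = (⅐)*(-3) = -3/7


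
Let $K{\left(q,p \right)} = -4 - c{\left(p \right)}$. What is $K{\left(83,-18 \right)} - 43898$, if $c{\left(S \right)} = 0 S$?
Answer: $-43902$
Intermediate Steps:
$c{\left(S \right)} = 0$
$K{\left(q,p \right)} = -4$ ($K{\left(q,p \right)} = -4 - 0 = -4 + 0 = -4$)
$K{\left(83,-18 \right)} - 43898 = -4 - 43898 = -43902$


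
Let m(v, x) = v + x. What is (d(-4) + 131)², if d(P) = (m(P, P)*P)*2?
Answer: 38025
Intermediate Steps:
d(P) = 4*P² (d(P) = ((P + P)*P)*2 = ((2*P)*P)*2 = (2*P²)*2 = 4*P²)
(d(-4) + 131)² = (4*(-4)² + 131)² = (4*16 + 131)² = (64 + 131)² = 195² = 38025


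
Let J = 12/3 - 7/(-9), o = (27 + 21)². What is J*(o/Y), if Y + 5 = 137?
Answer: 2752/33 ≈ 83.394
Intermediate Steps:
Y = 132 (Y = -5 + 137 = 132)
o = 2304 (o = 48² = 2304)
J = 43/9 (J = 12*(⅓) - 7*(-⅑) = 4 + 7/9 = 43/9 ≈ 4.7778)
J*(o/Y) = 43*(2304/132)/9 = 43*(2304*(1/132))/9 = (43/9)*(192/11) = 2752/33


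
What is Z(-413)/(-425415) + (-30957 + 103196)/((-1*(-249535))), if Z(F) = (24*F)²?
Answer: -1632367949657/7077062135 ≈ -230.66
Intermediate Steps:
Z(F) = 576*F²
Z(-413)/(-425415) + (-30957 + 103196)/((-1*(-249535))) = (576*(-413)²)/(-425415) + (-30957 + 103196)/((-1*(-249535))) = (576*170569)*(-1/425415) + 72239/249535 = 98247744*(-1/425415) + 72239*(1/249535) = -32749248/141805 + 72239/249535 = -1632367949657/7077062135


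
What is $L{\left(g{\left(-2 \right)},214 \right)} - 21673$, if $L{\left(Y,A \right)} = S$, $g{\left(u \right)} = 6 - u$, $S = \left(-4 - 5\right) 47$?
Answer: $-22096$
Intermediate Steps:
$S = -423$ ($S = \left(-9\right) 47 = -423$)
$L{\left(Y,A \right)} = -423$
$L{\left(g{\left(-2 \right)},214 \right)} - 21673 = -423 - 21673 = -22096$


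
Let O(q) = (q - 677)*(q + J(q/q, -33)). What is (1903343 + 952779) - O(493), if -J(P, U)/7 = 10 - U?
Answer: 2891450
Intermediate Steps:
J(P, U) = -70 + 7*U (J(P, U) = -7*(10 - U) = -70 + 7*U)
O(q) = (-677 + q)*(-301 + q) (O(q) = (q - 677)*(q + (-70 + 7*(-33))) = (-677 + q)*(q + (-70 - 231)) = (-677 + q)*(q - 301) = (-677 + q)*(-301 + q))
(1903343 + 952779) - O(493) = (1903343 + 952779) - (203777 + 493² - 978*493) = 2856122 - (203777 + 243049 - 482154) = 2856122 - 1*(-35328) = 2856122 + 35328 = 2891450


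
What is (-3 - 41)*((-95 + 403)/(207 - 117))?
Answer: -6776/45 ≈ -150.58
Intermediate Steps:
(-3 - 41)*((-95 + 403)/(207 - 117)) = -13552/90 = -44*154/45 = -6776/45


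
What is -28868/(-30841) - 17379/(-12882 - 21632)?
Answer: 1532335891/1064446274 ≈ 1.4396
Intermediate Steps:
-28868/(-30841) - 17379/(-12882 - 21632) = -28868*(-1/30841) - 17379/(-34514) = 28868/30841 - 17379*(-1/34514) = 28868/30841 + 17379/34514 = 1532335891/1064446274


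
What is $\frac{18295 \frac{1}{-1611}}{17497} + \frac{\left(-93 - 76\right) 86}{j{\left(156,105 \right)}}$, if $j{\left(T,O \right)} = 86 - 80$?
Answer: $- \frac{68279943658}{28187667} \approx -2422.3$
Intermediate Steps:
$j{\left(T,O \right)} = 6$
$\frac{18295 \frac{1}{-1611}}{17497} + \frac{\left(-93 - 76\right) 86}{j{\left(156,105 \right)}} = \frac{18295 \frac{1}{-1611}}{17497} + \frac{\left(-93 - 76\right) 86}{6} = 18295 \left(- \frac{1}{1611}\right) \frac{1}{17497} + \left(-169\right) 86 \cdot \frac{1}{6} = \left(- \frac{18295}{1611}\right) \frac{1}{17497} - \frac{7267}{3} = - \frac{18295}{28187667} - \frac{7267}{3} = - \frac{68279943658}{28187667}$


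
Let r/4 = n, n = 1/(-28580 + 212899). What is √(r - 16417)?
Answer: I*√557742846337061/184319 ≈ 128.13*I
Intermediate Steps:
n = 1/184319 ≈ 5.4254e-6
r = 4/184319 (r = 4*(1/184319) = 4/184319 ≈ 2.1702e-5)
√(r - 16417) = √(4/184319 - 16417) = √(-3025965019/184319) = I*√557742846337061/184319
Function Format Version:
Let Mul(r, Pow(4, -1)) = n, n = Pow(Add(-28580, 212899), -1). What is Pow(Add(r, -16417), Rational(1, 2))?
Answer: Mul(Rational(1, 184319), I, Pow(557742846337061, Rational(1, 2))) ≈ Mul(128.13, I)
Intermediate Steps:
n = Rational(1, 184319) (n = Pow(184319, -1) = Rational(1, 184319) ≈ 5.4254e-6)
r = Rational(4, 184319) (r = Mul(4, Rational(1, 184319)) = Rational(4, 184319) ≈ 2.1702e-5)
Pow(Add(r, -16417), Rational(1, 2)) = Pow(Add(Rational(4, 184319), -16417), Rational(1, 2)) = Pow(Rational(-3025965019, 184319), Rational(1, 2)) = Mul(Rational(1, 184319), I, Pow(557742846337061, Rational(1, 2)))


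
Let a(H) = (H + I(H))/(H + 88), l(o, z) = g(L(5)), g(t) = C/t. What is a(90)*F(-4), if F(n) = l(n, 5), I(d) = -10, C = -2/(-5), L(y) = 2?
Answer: 8/89 ≈ 0.089888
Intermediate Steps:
C = 2/5 (C = -2*(-1/5) = 2/5 ≈ 0.40000)
g(t) = 2/(5*t)
l(o, z) = 1/5 (l(o, z) = (2/5)/2 = (2/5)*(1/2) = 1/5)
F(n) = 1/5
a(H) = (-10 + H)/(88 + H) (a(H) = (H - 10)/(H + 88) = (-10 + H)/(88 + H))
a(90)*F(-4) = ((-10 + 90)/(88 + 90))*(1/5) = (80/178)*(1/5) = ((1/178)*80)*(1/5) = (40/89)*(1/5) = 8/89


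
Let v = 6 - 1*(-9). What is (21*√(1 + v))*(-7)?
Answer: -588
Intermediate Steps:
v = 15 (v = 6 + 9 = 15)
(21*√(1 + v))*(-7) = (21*√(1 + 15))*(-7) = (21*√16)*(-7) = (21*4)*(-7) = 84*(-7) = -588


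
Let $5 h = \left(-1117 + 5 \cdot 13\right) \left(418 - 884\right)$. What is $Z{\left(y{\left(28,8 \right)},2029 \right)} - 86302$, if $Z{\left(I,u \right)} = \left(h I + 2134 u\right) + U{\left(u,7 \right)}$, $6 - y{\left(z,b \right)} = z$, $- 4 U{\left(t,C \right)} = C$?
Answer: $\frac{41731229}{20} \approx 2.0866 \cdot 10^{6}$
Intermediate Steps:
$U{\left(t,C \right)} = - \frac{C}{4}$
$h = \frac{490232}{5}$ ($h = \frac{\left(-1117 + 5 \cdot 13\right) \left(418 - 884\right)}{5} = \frac{\left(-1117 + 65\right) \left(-466\right)}{5} = \frac{\left(-1052\right) \left(-466\right)}{5} = \frac{1}{5} \cdot 490232 = \frac{490232}{5} \approx 98046.0$)
$y{\left(z,b \right)} = 6 - z$
$Z{\left(I,u \right)} = - \frac{7}{4} + 2134 u + \frac{490232 I}{5}$ ($Z{\left(I,u \right)} = \left(\frac{490232 I}{5} + 2134 u\right) - \frac{7}{4} = \left(2134 u + \frac{490232 I}{5}\right) - \frac{7}{4} = - \frac{7}{4} + 2134 u + \frac{490232 I}{5}$)
$Z{\left(y{\left(28,8 \right)},2029 \right)} - 86302 = \left(- \frac{7}{4} + 2134 \cdot 2029 + \frac{490232 \left(6 - 28\right)}{5}\right) - 86302 = \left(- \frac{7}{4} + 4329886 + \frac{490232 \left(6 - 28\right)}{5}\right) - 86302 = \left(- \frac{7}{4} + 4329886 + \frac{490232}{5} \left(-22\right)\right) - 86302 = \left(- \frac{7}{4} + 4329886 - \frac{10785104}{5}\right) - 86302 = \frac{43457269}{20} - 86302 = \frac{41731229}{20}$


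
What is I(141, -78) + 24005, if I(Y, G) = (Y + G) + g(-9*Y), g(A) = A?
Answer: 22799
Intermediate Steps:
I(Y, G) = G - 8*Y (I(Y, G) = (Y + G) - 9*Y = (G + Y) - 9*Y = G - 8*Y)
I(141, -78) + 24005 = (-78 - 8*141) + 24005 = (-78 - 1128) + 24005 = -1206 + 24005 = 22799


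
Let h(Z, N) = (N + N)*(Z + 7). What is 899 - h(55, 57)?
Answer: -6169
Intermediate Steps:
h(Z, N) = 2*N*(7 + Z) (h(Z, N) = (2*N)*(7 + Z) = 2*N*(7 + Z))
899 - h(55, 57) = 899 - 2*57*(7 + 55) = 899 - 2*57*62 = 899 - 1*7068 = 899 - 7068 = -6169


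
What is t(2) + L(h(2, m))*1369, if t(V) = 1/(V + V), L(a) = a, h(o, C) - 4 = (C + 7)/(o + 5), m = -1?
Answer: 186191/28 ≈ 6649.7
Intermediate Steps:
h(o, C) = 4 + (7 + C)/(5 + o) (h(o, C) = 4 + (C + 7)/(o + 5) = 4 + (7 + C)/(5 + o))
t(V) = 1/(2*V)
t(2) + L(h(2, m))*1369 = (1/2)/2 + ((27 - 1 + 4*2)/(5 + 2))*1369 = (1/2)*(1/2) + ((27 - 1 + 8)/7)*1369 = 1/4 + ((1/7)*34)*1369 = 1/4 + (34/7)*1369 = 1/4 + 46546/7 = 186191/28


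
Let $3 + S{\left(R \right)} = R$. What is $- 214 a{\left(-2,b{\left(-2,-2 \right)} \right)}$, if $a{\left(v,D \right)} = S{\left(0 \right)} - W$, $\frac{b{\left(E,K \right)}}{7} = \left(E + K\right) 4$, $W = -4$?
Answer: $-214$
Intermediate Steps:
$S{\left(R \right)} = -3 + R$
$b{\left(E,K \right)} = 28 E + 28 K$ ($b{\left(E,K \right)} = 7 \left(E + K\right) 4 = 7 \left(4 E + 4 K\right) = 28 E + 28 K$)
$a{\left(v,D \right)} = 1$ ($a{\left(v,D \right)} = \left(-3 + 0\right) - -4 = -3 + 4 = 1$)
$- 214 a{\left(-2,b{\left(-2,-2 \right)} \right)} = \left(-214\right) 1 = -214$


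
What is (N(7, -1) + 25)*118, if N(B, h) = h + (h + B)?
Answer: 3540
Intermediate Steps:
N(B, h) = B + 2*h (N(B, h) = h + (B + h) = B + 2*h)
(N(7, -1) + 25)*118 = ((7 + 2*(-1)) + 25)*118 = ((7 - 2) + 25)*118 = (5 + 25)*118 = 30*118 = 3540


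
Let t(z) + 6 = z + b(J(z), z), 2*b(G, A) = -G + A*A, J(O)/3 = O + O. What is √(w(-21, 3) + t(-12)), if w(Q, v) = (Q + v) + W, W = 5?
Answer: √77 ≈ 8.7750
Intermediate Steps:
J(O) = 6*O (J(O) = 3*(O + O) = 3*(2*O) = 6*O)
b(G, A) = A²/2 - G/2 (b(G, A) = (-G + A*A)/2 = (-G + A²)/2 = (A² - G)/2 = A²/2 - G/2)
w(Q, v) = 5 + Q + v (w(Q, v) = (Q + v) + 5 = 5 + Q + v)
t(z) = -6 + z²/2 - 2*z (t(z) = -6 + (z + (z²/2 - 3*z)) = -6 + (z²/2 - 2*z) = -6 + z²/2 - 2*z)
√(w(-21, 3) + t(-12)) = √((5 - 21 + 3) + (-6 + (½)*(-12)² - 2*(-12))) = √(-13 + (-6 + (½)*144 + 24)) = √(-13 + (-6 + 72 + 24)) = √(-13 + 90) = √77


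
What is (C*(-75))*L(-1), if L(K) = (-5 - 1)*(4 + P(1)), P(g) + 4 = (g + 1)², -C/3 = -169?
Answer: 912600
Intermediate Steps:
C = 507 (C = -3*(-169) = 507)
P(g) = -4 + (1 + g)² (P(g) = -4 + (g + 1)² = -4 + (1 + g)²)
L(K) = -24 (L(K) = (-5 - 1)*(4 + (-4 + (1 + 1)²)) = -6*(4 + (-4 + 2²)) = -6*(4 + (-4 + 4)) = -6*(4 + 0) = -6*4 = -24)
(C*(-75))*L(-1) = (507*(-75))*(-24) = -38025*(-24) = 912600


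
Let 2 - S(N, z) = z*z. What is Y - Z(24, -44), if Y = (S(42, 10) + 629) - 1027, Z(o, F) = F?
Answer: -452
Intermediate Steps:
S(N, z) = 2 - z² (S(N, z) = 2 - z*z = 2 - z²)
Y = -496 (Y = ((2 - 1*10²) + 629) - 1027 = ((2 - 1*100) + 629) - 1027 = ((2 - 100) + 629) - 1027 = (-98 + 629) - 1027 = 531 - 1027 = -496)
Y - Z(24, -44) = -496 - 1*(-44) = -496 + 44 = -452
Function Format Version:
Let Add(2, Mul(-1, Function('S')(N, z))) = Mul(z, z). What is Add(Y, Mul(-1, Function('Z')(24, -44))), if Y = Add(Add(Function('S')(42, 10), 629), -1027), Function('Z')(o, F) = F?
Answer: -452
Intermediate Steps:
Function('S')(N, z) = Add(2, Mul(-1, Pow(z, 2))) (Function('S')(N, z) = Add(2, Mul(-1, Mul(z, z))) = Add(2, Mul(-1, Pow(z, 2))))
Y = -496 (Y = Add(Add(Add(2, Mul(-1, Pow(10, 2))), 629), -1027) = Add(Add(Add(2, Mul(-1, 100)), 629), -1027) = Add(Add(Add(2, -100), 629), -1027) = Add(Add(-98, 629), -1027) = Add(531, -1027) = -496)
Add(Y, Mul(-1, Function('Z')(24, -44))) = Add(-496, Mul(-1, -44)) = Add(-496, 44) = -452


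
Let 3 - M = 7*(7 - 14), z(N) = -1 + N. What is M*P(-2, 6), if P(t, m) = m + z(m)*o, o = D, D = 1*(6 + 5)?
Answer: 3172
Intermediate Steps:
D = 11 (D = 1*11 = 11)
M = 52 (M = 3 - 7*(7 - 14) = 3 - 7*(-7) = 3 - 1*(-49) = 3 + 49 = 52)
o = 11
P(t, m) = -11 + 12*m (P(t, m) = m + (-1 + m)*11 = m + (-11 + 11*m) = -11 + 12*m)
M*P(-2, 6) = 52*(-11 + 12*6) = 52*(-11 + 72) = 52*61 = 3172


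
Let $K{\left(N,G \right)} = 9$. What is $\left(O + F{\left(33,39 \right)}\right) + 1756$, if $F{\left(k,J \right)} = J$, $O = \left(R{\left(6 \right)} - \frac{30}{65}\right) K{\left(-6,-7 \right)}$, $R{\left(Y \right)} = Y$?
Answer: $\frac{23983}{13} \approx 1844.8$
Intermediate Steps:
$O = \frac{648}{13}$ ($O = \left(6 - \frac{30}{65}\right) 9 = \left(6 - \frac{6}{13}\right) 9 = \frac{72}{13} \cdot 9 = \frac{648}{13} \approx 49.846$)
$\left(O + F{\left(33,39 \right)}\right) + 1756 = \left(\frac{648}{13} + 39\right) + 1756 = \frac{1155}{13} + 1756 = \frac{23983}{13}$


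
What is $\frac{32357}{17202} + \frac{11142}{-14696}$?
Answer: $\frac{70963447}{63200148} \approx 1.1228$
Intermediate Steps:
$\frac{32357}{17202} + \frac{11142}{-14696} = 32357 \cdot \frac{1}{17202} + 11142 \left(- \frac{1}{14696}\right) = \frac{32357}{17202} - \frac{5571}{7348} = \frac{70963447}{63200148}$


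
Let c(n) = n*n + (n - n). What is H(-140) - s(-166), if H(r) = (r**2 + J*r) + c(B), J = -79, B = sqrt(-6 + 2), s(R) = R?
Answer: 30822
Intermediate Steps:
B = 2*I (B = sqrt(-4) = 2*I ≈ 2.0*I)
c(n) = n**2 (c(n) = n**2 + 0 = n**2)
H(r) = -4 + r**2 - 79*r (H(r) = (r**2 - 79*r) + (2*I)**2 = (r**2 - 79*r) - 4 = -4 + r**2 - 79*r)
H(-140) - s(-166) = (-4 + (-140)**2 - 79*(-140)) - 1*(-166) = (-4 + 19600 + 11060) + 166 = 30656 + 166 = 30822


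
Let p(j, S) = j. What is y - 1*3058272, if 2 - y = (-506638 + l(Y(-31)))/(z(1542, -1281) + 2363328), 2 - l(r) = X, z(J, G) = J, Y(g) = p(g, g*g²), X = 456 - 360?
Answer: -3616205234084/1182435 ≈ -3.0583e+6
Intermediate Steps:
X = 96
Y(g) = g
l(r) = -94 (l(r) = 2 - 1*96 = 2 - 96 = -94)
y = 2618236/1182435 (y = 2 - (-506638 - 94)/(1542 + 2363328) = 2 - (-506732)/2364870 = 2 - 1*(-253366/1182435) = 2 + 253366/1182435 = 2618236/1182435 ≈ 2.2143)
y - 1*3058272 = 2618236/1182435 - 1*3058272 = 2618236/1182435 - 3058272 = -3616205234084/1182435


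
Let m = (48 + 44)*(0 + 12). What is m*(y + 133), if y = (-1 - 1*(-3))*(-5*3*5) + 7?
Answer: -11040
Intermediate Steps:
y = -143 (y = (-1 + 3)*(-15*5) + 7 = 2*(-75) + 7 = -150 + 7 = -143)
m = 1104 (m = 92*12 = 1104)
m*(y + 133) = 1104*(-143 + 133) = 1104*(-10) = -11040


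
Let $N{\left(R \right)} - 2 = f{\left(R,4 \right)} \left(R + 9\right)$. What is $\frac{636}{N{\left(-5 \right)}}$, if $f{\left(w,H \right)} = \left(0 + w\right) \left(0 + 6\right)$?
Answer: $- \frac{318}{59} \approx -5.3898$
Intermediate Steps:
$f{\left(w,H \right)} = 6 w$ ($f{\left(w,H \right)} = w 6 = 6 w$)
$N{\left(R \right)} = 2 + 6 R \left(9 + R\right)$ ($N{\left(R \right)} = 2 + 6 R \left(R + 9\right) = 2 + 6 R \left(9 + R\right)$)
$\frac{636}{N{\left(-5 \right)}} = \frac{636}{2 + 6 \left(-5\right)^{2} + 54 \left(-5\right)} = \frac{636}{2 + 6 \cdot 25 - 270} = \frac{636}{2 + 150 - 270} = \frac{636}{-118} = 636 \left(- \frac{1}{118}\right) = - \frac{318}{59}$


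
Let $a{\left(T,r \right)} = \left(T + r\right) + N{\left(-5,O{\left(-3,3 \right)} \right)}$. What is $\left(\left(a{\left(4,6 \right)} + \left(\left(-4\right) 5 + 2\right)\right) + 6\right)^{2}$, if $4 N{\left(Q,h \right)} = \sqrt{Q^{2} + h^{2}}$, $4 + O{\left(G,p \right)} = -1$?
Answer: $\frac{57}{8} - 5 \sqrt{2} \approx 0.053932$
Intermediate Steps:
$O{\left(G,p \right)} = -5$ ($O{\left(G,p \right)} = -4 - 1 = -5$)
$N{\left(Q,h \right)} = \frac{\sqrt{Q^{2} + h^{2}}}{4}$
$a{\left(T,r \right)} = T + r + \frac{5 \sqrt{2}}{4}$ ($a{\left(T,r \right)} = \left(T + r\right) + \frac{\sqrt{\left(-5\right)^{2} + \left(-5\right)^{2}}}{4} = \left(T + r\right) + \frac{\sqrt{25 + 25}}{4} = \left(T + r\right) + \frac{\sqrt{50}}{4} = \left(T + r\right) + \frac{5 \sqrt{2}}{4} = T + r + \frac{5 \sqrt{2}}{4}$)
$\left(\left(a{\left(4,6 \right)} + \left(\left(-4\right) 5 + 2\right)\right) + 6\right)^{2} = \left(\left(\left(4 + 6 + \frac{5 \sqrt{2}}{4}\right) + \left(\left(-4\right) 5 + 2\right)\right) + 6\right)^{2} = \left(\left(\left(10 + \frac{5 \sqrt{2}}{4}\right) + \left(-20 + 2\right)\right) + 6\right)^{2} = \left(\left(\left(10 + \frac{5 \sqrt{2}}{4}\right) - 18\right) + 6\right)^{2} = \left(\left(-8 + \frac{5 \sqrt{2}}{4}\right) + 6\right)^{2} = \left(-2 + \frac{5 \sqrt{2}}{4}\right)^{2}$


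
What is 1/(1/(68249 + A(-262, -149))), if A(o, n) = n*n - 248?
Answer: 90202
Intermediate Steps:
A(o, n) = -248 + n² (A(o, n) = n² - 248 = -248 + n²)
1/(1/(68249 + A(-262, -149))) = 1/(1/(68249 + (-248 + (-149)²))) = 1/(1/(68249 + (-248 + 22201))) = 1/(1/(68249 + 21953)) = 1/(1/90202) = 90202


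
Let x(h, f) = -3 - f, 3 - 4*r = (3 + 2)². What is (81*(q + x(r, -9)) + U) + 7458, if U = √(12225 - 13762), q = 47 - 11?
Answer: 10860 + I*√1537 ≈ 10860.0 + 39.205*I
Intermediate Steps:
r = -11/2 (r = ¾ - (3 + 2)²/4 = ¾ - ¼*5² = ¾ - ¼*25 = ¾ - 25/4 = -11/2 ≈ -5.5000)
q = 36
U = I*√1537 (U = √(-1537) = I*√1537 ≈ 39.205*I)
(81*(q + x(r, -9)) + U) + 7458 = (81*(36 + (-3 - 1*(-9))) + I*√1537) + 7458 = (81*(36 + (-3 + 9)) + I*√1537) + 7458 = (81*(36 + 6) + I*√1537) + 7458 = (81*42 + I*√1537) + 7458 = (3402 + I*√1537) + 7458 = 10860 + I*√1537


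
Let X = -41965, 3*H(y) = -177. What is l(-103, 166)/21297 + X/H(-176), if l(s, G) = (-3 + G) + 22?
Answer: 893739520/1256523 ≈ 711.28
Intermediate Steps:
l(s, G) = 19 + G
H(y) = -59 (H(y) = (1/3)*(-177) = -59)
l(-103, 166)/21297 + X/H(-176) = (19 + 166)/21297 - 41965/(-59) = 185*(1/21297) - 41965*(-1/59) = 185/21297 + 41965/59 = 893739520/1256523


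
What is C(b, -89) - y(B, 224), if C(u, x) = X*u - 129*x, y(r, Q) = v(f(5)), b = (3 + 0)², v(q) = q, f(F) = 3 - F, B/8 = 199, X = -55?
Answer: 10988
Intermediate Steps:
B = 1592 (B = 8*199 = 1592)
b = 9 (b = 3² = 9)
y(r, Q) = -2 (y(r, Q) = 3 - 1*5 = 3 - 5 = -2)
C(u, x) = -129*x - 55*u (C(u, x) = -55*u - 129*x = -129*x - 55*u)
C(b, -89) - y(B, 224) = (-129*(-89) - 55*9) - 1*(-2) = (11481 - 495) + 2 = 10986 + 2 = 10988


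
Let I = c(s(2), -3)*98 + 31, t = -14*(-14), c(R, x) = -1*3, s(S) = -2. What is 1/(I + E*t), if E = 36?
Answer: 1/6793 ≈ 0.00014721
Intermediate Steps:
c(R, x) = -3
t = 196
I = -263 (I = -3*98 + 31 = -294 + 31 = -263)
1/(I + E*t) = 1/(-263 + 36*196) = 1/(-263 + 7056) = 1/6793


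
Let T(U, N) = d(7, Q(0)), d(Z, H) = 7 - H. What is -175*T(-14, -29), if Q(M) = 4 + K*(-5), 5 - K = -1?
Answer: -5775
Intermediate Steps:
K = 6 (K = 5 - 1*(-1) = 5 + 1 = 6)
Q(M) = -26 (Q(M) = 4 + 6*(-5) = 4 - 30 = -26)
T(U, N) = 33 (T(U, N) = 7 - 1*(-26) = 7 + 26 = 33)
-175*T(-14, -29) = -175*33 = -5775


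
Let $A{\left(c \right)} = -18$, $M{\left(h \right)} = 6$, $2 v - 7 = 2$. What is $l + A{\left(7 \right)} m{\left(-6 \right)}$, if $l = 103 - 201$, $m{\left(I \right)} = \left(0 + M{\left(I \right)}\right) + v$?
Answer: $-287$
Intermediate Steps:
$v = \frac{9}{2}$ ($v = \frac{7}{2} + \frac{1}{2} \cdot 2 = \frac{7}{2} + 1 = \frac{9}{2} \approx 4.5$)
$m{\left(I \right)} = \frac{21}{2}$ ($m{\left(I \right)} = \left(0 + 6\right) + \frac{9}{2} = 6 + \frac{9}{2} = \frac{21}{2}$)
$l = -98$ ($l = 103 - 201 = -98$)
$l + A{\left(7 \right)} m{\left(-6 \right)} = -98 - 189 = -287$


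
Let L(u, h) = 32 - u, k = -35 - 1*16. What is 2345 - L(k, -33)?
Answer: 2262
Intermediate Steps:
k = -51 (k = -35 - 16 = -51)
2345 - L(k, -33) = 2345 - (32 - 1*(-51)) = 2345 - (32 + 51) = 2345 - 1*83 = 2345 - 83 = 2262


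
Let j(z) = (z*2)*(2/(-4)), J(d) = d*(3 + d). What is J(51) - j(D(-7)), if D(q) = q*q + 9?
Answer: 2812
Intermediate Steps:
D(q) = 9 + q² (D(q) = q² + 9 = 9 + q²)
j(z) = -z (j(z) = (2*z)*(2*(-¼)) = (2*z)*(-½) = -z)
J(51) - j(D(-7)) = 51*(3 + 51) - (-1)*(9 + (-7)²) = 51*54 - (-1)*(9 + 49) = 2754 - (-1)*58 = 2754 - 1*(-58) = 2754 + 58 = 2812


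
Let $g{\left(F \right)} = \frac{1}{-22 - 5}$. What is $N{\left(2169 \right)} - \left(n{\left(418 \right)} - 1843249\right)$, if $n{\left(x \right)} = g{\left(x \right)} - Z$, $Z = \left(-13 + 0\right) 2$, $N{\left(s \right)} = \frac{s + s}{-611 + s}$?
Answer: $\frac{38768568701}{21033} \approx 1.8432 \cdot 10^{6}$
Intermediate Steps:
$g{\left(F \right)} = - \frac{1}{27}$ ($g{\left(F \right)} = \frac{1}{-27} = - \frac{1}{27}$)
$N{\left(s \right)} = \frac{2 s}{-611 + s}$
$Z = -26$ ($Z = \left(-13\right) 2 = -26$)
$n{\left(x \right)} = \frac{701}{27}$ ($n{\left(x \right)} = - \frac{1}{27} - -26 = - \frac{1}{27} + 26 = \frac{701}{27}$)
$N{\left(2169 \right)} - \left(n{\left(418 \right)} - 1843249\right) = 2 \cdot 2169 \frac{1}{-611 + 2169} - \left(\frac{701}{27} - 1843249\right) = 2 \cdot 2169 \cdot \frac{1}{1558} - - \frac{49767022}{27} = 2 \cdot 2169 \cdot \frac{1}{1558} + \frac{49767022}{27} = \frac{2169}{779} + \frac{49767022}{27} = \frac{38768568701}{21033}$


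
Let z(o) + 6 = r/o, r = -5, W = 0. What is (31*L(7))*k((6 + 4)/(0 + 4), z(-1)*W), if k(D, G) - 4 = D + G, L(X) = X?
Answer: 2821/2 ≈ 1410.5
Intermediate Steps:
z(o) = -6 - 5/o
k(D, G) = 4 + D + G (k(D, G) = 4 + (D + G) = 4 + D + G)
(31*L(7))*k((6 + 4)/(0 + 4), z(-1)*W) = (31*7)*(4 + (6 + 4)/(0 + 4) + (-6 - 5/(-1))*0) = 217*(4 + 10/4 + (-6 - 5*(-1))*0) = 217*(4 + 10*(¼) + (-6 + 5)*0) = 217*(4 + 5/2 - 1*0) = 217*(4 + 5/2 + 0) = 217*(13/2) = 2821/2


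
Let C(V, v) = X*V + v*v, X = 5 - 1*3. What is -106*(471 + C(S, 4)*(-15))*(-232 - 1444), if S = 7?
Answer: 3730776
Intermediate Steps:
X = 2 (X = 5 - 3 = 2)
C(V, v) = v² + 2*V (C(V, v) = 2*V + v*v = 2*V + v² = v² + 2*V)
-106*(471 + C(S, 4)*(-15))*(-232 - 1444) = -106*(471 + (4² + 2*7)*(-15))*(-232 - 1444) = -106*(471 + (16 + 14)*(-15))*(-1676) = -106*(471 + 30*(-15))*(-1676) = -106*(471 - 450)*(-1676) = -2226*(-1676) = -106*(-35196) = 3730776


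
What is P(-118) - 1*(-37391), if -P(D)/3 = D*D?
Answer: -4381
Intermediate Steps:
P(D) = -3*D² (P(D) = -3*D*D = -3*D²)
P(-118) - 1*(-37391) = -3*(-118)² - 1*(-37391) = -3*13924 + 37391 = -41772 + 37391 = -4381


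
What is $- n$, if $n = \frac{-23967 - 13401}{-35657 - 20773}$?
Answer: $- \frac{692}{1045} \approx -0.6622$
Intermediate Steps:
$n = \frac{692}{1045}$ ($n = - \frac{37368}{-56430} = \left(-37368\right) \left(- \frac{1}{56430}\right) = \frac{692}{1045} \approx 0.6622$)
$- n = \left(-1\right) \frac{692}{1045} = - \frac{692}{1045}$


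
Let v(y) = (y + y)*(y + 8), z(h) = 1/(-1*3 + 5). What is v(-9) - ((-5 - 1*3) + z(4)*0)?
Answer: 26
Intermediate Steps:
z(h) = 1/2 (z(h) = 1/(-3 + 5) = 1/2)
v(y) = 2*y*(8 + y) (v(y) = (2*y)*(8 + y) = 2*y*(8 + y))
v(-9) - ((-5 - 1*3) + z(4)*0) = 2*(-9)*(8 - 9) - ((-5 - 1*3) + (1/2)*0) = 2*(-9)*(-1) - ((-5 - 3) + 0) = 18 - (-8 + 0) = 18 - 1*(-8) = 18 + 8 = 26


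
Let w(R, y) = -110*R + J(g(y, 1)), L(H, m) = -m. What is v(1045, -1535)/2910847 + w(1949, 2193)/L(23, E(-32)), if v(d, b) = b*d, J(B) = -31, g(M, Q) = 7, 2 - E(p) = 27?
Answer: -624186826462/72771175 ≈ -8577.4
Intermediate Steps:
E(p) = -25 (E(p) = 2 - 1*27 = 2 - 27 = -25)
w(R, y) = -31 - 110*R (w(R, y) = -110*R - 31 = -31 - 110*R)
v(1045, -1535)/2910847 + w(1949, 2193)/L(23, E(-32)) = -1535*1045/2910847 + (-31 - 110*1949)/((-1*(-25))) = -1604075*1/2910847 + (-31 - 214390)/25 = -1604075/2910847 - 214421*1/25 = -1604075/2910847 - 214421/25 = -624186826462/72771175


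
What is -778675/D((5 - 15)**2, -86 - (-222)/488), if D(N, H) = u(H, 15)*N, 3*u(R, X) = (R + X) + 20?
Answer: 1899967/4111 ≈ 462.17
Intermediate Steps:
u(R, X) = 20/3 + R/3 + X/3 (u(R, X) = ((R + X) + 20)/3 = (20 + R + X)/3 = 20/3 + R/3 + X/3)
D(N, H) = N*(35/3 + H/3) (D(N, H) = (20/3 + H/3 + (1/3)*15)*N = (20/3 + H/3 + 5)*N = (35/3 + H/3)*N = N*(35/3 + H/3))
-778675/D((5 - 15)**2, -86 - (-222)/488) = -778675*3/((5 - 15)**2*(35 + (-86 - (-222)/488))) = -778675*3/(100*(35 + (-86 - (-222)/488))) = -778675*3/(100*(35 + (-86 - 1*(-111/244)))) = -778675*3/(100*(35 + (-86 + 111/244))) = -778675*3/(100*(35 - 20873/244)) = -778675/((1/3)*100*(-12333/244)) = -778675/(-102775/61) = -778675*(-61/102775) = 1899967/4111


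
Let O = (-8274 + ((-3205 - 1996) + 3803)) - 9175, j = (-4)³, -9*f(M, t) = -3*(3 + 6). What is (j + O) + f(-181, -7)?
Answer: -18908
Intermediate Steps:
f(M, t) = 3 (f(M, t) = -(-1)*(3 + 6)/3 = -(-1)*9/3 = -⅑*(-27) = 3)
j = -64
O = -18847 (O = (-8274 + (-5201 + 3803)) - 9175 = (-8274 - 1398) - 9175 = -9672 - 9175 = -18847)
(j + O) + f(-181, -7) = (-64 - 18847) + 3 = -18911 + 3 = -18908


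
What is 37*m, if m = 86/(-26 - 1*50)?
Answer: -1591/38 ≈ -41.868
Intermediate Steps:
m = -43/38 (m = 86/(-26 - 50) = 86/(-76) = 86*(-1/76) = -43/38 ≈ -1.1316)
37*m = 37*(-43/38) = -1591/38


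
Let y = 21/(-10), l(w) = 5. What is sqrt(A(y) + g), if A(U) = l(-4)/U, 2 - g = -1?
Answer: sqrt(273)/21 ≈ 0.78680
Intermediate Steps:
g = 3 (g = 2 - 1*(-1) = 2 + 1 = 3)
y = -21/10 (y = 21*(-1/10) = -21/10 ≈ -2.1000)
A(U) = 5/U
sqrt(A(y) + g) = sqrt(5/(-21/10) + 3) = sqrt(5*(-10/21) + 3) = sqrt(-50/21 + 3) = sqrt(13/21) = sqrt(273)/21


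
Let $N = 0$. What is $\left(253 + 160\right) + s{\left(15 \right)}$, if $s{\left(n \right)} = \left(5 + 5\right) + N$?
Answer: $423$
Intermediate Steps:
$s{\left(n \right)} = 10$ ($s{\left(n \right)} = \left(5 + 5\right) + 0 = 10 + 0 = 10$)
$\left(253 + 160\right) + s{\left(15 \right)} = \left(253 + 160\right) + 10 = 413 + 10 = 423$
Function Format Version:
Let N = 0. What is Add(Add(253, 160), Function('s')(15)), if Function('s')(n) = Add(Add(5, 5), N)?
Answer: 423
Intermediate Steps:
Function('s')(n) = 10 (Function('s')(n) = Add(Add(5, 5), 0) = Add(10, 0) = 10)
Add(Add(253, 160), Function('s')(15)) = Add(Add(253, 160), 10) = Add(413, 10) = 423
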